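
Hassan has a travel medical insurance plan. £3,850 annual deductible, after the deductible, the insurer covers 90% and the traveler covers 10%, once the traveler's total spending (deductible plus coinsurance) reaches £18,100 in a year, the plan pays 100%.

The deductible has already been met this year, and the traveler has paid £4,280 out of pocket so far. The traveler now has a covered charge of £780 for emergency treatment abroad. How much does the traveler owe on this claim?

£78

The deductible is already satisfied, so the full bill goes to coinsurance.
10% of £780 = £78 falls to the traveler.
Total out-of-pocket so far would be £4,280 + £78 = £4,358, below the £18,100 cap — no reduction.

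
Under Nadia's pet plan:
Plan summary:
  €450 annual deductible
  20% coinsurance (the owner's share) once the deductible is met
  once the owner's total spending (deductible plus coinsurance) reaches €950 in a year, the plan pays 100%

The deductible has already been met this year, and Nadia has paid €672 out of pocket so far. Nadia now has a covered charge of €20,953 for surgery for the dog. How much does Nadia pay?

With the deductible met, the entire €20,953 is subject to coinsurance.
Coinsurance: €20,953 × 20% = €4,190.60.
That would bring total out-of-pocket to €4,862.60, past the €950 cap. The owner is capped at €950 − €672 = €278 on this claim.

€278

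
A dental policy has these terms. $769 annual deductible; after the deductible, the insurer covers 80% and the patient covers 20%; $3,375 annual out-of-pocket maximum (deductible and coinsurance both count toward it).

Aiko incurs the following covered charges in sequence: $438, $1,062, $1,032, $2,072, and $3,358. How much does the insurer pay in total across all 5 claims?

Claim 1 — $438: entire amount goes to the deductible. Cost to patient: $438. OOP to date $438. Insurer: $438 − $438 = $0.
Claim 2 — $1,062: $331 to deductible, leaving $731; patient's 20% is $146.20. Patient owes $477.20 (running OOP $915.20). Plan pays $1,062 − $477.20 = $584.80.
Claim 3 — $1,032: 20% coinsurance on $1,032 = $206.40. Patient owes $206.40 (running OOP $1,121.60). Plan pays $1,032 − $206.40 = $825.60.
Claim 4 — $2,072: deductible already satisfied, so patient's share is 20% × $2,072 = $414.40. Patient pays $414.40; OOP now $1,536. Insurer: $2,072 − $414.40 = $1,657.60.
Claim 5 — $3,358: deductible met; 20% of $3,358 = $671.60. Patient pays $671.60; OOP now $2,207.60. Insurer: $3,358 − $671.60 = $2,686.40.
Insurer total = bills − patient's total = $7,962 − $2,207.60 = $5,754.40.

$5,754.40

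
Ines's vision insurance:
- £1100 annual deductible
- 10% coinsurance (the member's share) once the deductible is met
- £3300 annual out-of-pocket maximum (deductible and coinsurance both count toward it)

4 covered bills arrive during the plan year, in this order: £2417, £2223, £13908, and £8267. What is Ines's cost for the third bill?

£1390.80

#1 (£2417): £1100 to deductible, leaving £1317; member's 10% is £131.70. Member owes £1231.70 (running OOP £1231.70).
#2 (£2223): deductible met; 10% of £2223 = £222.30. Cost to member: £222.30. OOP to date £1454.
#3 (£13908): deductible already satisfied, so member's share is 10% × £13908 = £1390.80. Cost to member: £1390.80. OOP to date £2844.80.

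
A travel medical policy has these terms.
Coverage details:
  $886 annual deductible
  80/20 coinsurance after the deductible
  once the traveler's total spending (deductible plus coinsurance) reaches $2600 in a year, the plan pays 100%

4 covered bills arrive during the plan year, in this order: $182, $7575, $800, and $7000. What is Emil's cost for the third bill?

#1 ($182): fully absorbed by the deductible. Traveler owes $182 (running OOP $182).
#2 ($7575): $704 to deductible, leaving $6871; coinsurance $6871 × 20% = $1374.20. Traveler owes $2078.20 (running OOP $2260.20).
#3 ($800): deductible already satisfied, so traveler's share is 20% × $800 = $160. Traveler owes $160 (running OOP $2420.20).

$160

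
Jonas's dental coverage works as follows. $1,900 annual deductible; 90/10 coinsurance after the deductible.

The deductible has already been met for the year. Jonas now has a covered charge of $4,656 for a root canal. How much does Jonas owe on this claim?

$465.60

With the deductible met, the entire $4,656 is subject to coinsurance.
Coinsurance: $4,656 × 10% = $465.60.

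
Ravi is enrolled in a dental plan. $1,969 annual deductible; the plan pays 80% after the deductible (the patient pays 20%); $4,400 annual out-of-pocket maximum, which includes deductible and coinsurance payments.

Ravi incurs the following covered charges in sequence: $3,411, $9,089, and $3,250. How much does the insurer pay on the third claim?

Claim 1 ($3,411): $1,969 finishes the deductible; $1,442 goes to coinsurance; 20% of $1,442 = $288.40. Patient owes $2,257.40 (running OOP $2,257.40). Insurer: $3,411 − $2,257.40 = $1,153.60.
Claim 2 ($9,089): deductible met; 20% of $9,089 = $1,817.80. Patient owes $1,817.80 (running OOP $4,075.20). Insurer: $9,089 − $1,817.80 = $7,271.20.
Claim 3 ($3,250): deductible met; 20% of $3,250 = $650. Adding that to $4,075.20 gives $4,725.20, past the $4,400 cap; patient pays only $4,400 − $4,075.20 = $324.80. Insurer: $3,250 − $324.80 = $2,925.20.

$2,925.20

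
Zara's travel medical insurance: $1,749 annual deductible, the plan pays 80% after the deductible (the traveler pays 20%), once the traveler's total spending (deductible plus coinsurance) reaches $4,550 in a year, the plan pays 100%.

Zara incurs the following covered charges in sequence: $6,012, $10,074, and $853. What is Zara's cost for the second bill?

Claim 1 — $6,012: $1,749 finishes the deductible; $4,263 goes to coinsurance; coinsurance $4,263 × 20% = $852.60. Traveler owes $2,601.60 (running OOP $2,601.60).
Claim 2 — $10,074: deductible met; 20% of $10,074 = $2,014.80. That would push OOP to $4,616.40, over the $4,550 cap, so traveler pays $4,550 − $2,601.60 = $1,948.40.

$1,948.40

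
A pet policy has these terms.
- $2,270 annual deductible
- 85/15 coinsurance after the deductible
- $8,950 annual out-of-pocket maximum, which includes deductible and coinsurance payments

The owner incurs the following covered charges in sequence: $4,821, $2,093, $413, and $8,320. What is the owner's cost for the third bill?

Claim 1 — $4,821: $2,270 to deductible, leaving $2,551; coinsurance $2,551 × 15% = $382.65. Owner owes $2,652.65 (running OOP $2,652.65).
Claim 2 — $2,093: deductible met; 15% of $2,093 = $313.95. Cost to owner: $313.95. OOP to date $2,966.60.
Claim 3 — $413: deductible met; 15% of $413 = $61.95. Cost to owner: $61.95. OOP to date $3,028.55.

$61.95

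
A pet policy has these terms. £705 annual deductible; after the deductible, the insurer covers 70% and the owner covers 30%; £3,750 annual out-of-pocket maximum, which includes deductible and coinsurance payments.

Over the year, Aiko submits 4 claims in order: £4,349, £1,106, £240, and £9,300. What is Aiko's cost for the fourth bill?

Claim 1 — £4,349: £705 to deductible, leaving £3,644; 30% of £3,644 = £1,093.20. Owner owes £1,798.20 (running OOP £1,798.20).
Claim 2 — £1,106: 30% coinsurance on £1,106 = £331.80. Owner pays £331.80; OOP now £2,130.
Claim 3 — £240: deductible already satisfied, so owner's share is 30% × £240 = £72. Owner owes £72 (running OOP £2,202).
Claim 4 — £9,300: deductible met; 30% of £9,300 = £2,790. That would push OOP to £4,992, over the £3,750 cap, so owner pays £3,750 − £2,202 = £1,548.

£1,548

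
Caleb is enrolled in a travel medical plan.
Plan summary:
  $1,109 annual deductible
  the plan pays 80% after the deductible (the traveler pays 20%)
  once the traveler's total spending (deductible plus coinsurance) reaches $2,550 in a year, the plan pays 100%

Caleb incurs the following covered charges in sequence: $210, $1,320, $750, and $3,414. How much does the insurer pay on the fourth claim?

#1 ($210): all of it applies to the deductible. Cost to traveler: $210. OOP to date $210. Plan pays $210 − $210 = $0.
#2 ($1,320): deductible takes $899, $421 remains; traveler's 20% is $84.20. Traveler pays $983.20; OOP now $1,193.20. Insurer: $1,320 − $983.20 = $336.80.
#3 ($750): deductible already satisfied, so traveler's share is 20% × $750 = $150. Traveler owes $150 (running OOP $1,343.20). Plan pays $750 − $150 = $600.
#4 ($3,414): deductible already satisfied, so traveler's share is 20% × $3,414 = $682.80. Cost to traveler: $682.80. OOP to date $2,026. Plan pays $3,414 − $682.80 = $2,731.20.

$2,731.20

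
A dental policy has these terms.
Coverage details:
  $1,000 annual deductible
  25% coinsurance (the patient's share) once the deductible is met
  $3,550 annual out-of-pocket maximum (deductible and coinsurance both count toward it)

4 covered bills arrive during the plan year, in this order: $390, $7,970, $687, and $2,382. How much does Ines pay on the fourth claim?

Claim 1 — $390: fully absorbed by the deductible. Patient owes $390 (running OOP $390).
Claim 2 — $7,970: $610 finishes the deductible; $7,360 goes to coinsurance; coinsurance $7,360 × 25% = $1,840. Patient owes $2,450 (running OOP $2,840).
Claim 3 — $687: deductible already satisfied, so patient's share is 25% × $687 = $171.75. Patient owes $171.75 (running OOP $3,011.75).
Claim 4 — $2,382: deductible already satisfied, so patient's share is 25% × $2,382 = $595.50. OOP would hit $3,607.25 > $3,550, so the cap limits the patient to $3,550 − $3,011.75 = $538.25.

$538.25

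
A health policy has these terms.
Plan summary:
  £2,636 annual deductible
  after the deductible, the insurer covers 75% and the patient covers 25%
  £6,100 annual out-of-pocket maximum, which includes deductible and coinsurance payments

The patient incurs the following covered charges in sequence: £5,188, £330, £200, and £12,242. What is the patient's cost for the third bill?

£50

Claim 1 (£5,188): £2,636 finishes the deductible; £2,552 goes to coinsurance; 25% of £2,552 = £638. Patient owes £3,274 (running OOP £3,274).
Claim 2 (£330): deductible met; 25% of £330 = £82.50. Patient pays £82.50; OOP now £3,356.50.
Claim 3 (£200): 25% coinsurance on £200 = £50. Cost to patient: £50. OOP to date £3,406.50.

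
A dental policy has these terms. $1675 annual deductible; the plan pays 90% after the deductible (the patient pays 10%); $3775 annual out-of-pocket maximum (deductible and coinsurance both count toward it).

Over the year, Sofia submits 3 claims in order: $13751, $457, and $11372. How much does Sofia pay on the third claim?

Claim 1 — $13751: deductible takes $1675, $12076 remains; coinsurance $12076 × 10% = $1207.60. Patient pays $2882.60; OOP now $2882.60.
Claim 2 — $457: deductible met; 10% of $457 = $45.70. Patient pays $45.70; OOP now $2928.30.
Claim 3 — $11372: deductible already satisfied, so patient's share is 10% × $11372 = $1137.20. OOP would hit $4065.50 > $3775, so the cap limits the patient to $3775 − $2928.30 = $846.70.

$846.70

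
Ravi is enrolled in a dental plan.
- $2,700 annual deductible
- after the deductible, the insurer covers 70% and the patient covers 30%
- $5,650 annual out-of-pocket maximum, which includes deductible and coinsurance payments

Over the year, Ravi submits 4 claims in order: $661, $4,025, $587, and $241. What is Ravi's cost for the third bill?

Claim 1 — $661: entire amount goes to the deductible. Patient pays $661; OOP now $661.
Claim 2 — $4,025: deductible takes $2,039, $1,986 remains; patient's 30% is $595.80. Patient owes $2,634.80 (running OOP $3,295.80).
Claim 3 — $587: deductible already satisfied, so patient's share is 30% × $587 = $176.10. Patient owes $176.10 (running OOP $3,471.90).

$176.10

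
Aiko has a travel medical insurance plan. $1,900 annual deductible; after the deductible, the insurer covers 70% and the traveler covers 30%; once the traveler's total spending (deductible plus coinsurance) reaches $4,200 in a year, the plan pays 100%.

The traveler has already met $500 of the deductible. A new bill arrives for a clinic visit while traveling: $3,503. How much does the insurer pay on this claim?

$1,472.10

$500 of the $1,900 deductible is already met, leaving $1,400.
That leaves $3,503 − $1,400 = $2,103 for coinsurance.
30% of $2,103 = $630.90 falls to the traveler.
That puts the traveler's cost at $1,400 + $630.90 = $2,030.90 before any cap.
Year-to-date out-of-pocket becomes $500 + $2,030.90 = $2,530.90, still under the $4,200 maximum, so no cap applies.
The plan picks up $3,503 − $2,030.90 = $1,472.10.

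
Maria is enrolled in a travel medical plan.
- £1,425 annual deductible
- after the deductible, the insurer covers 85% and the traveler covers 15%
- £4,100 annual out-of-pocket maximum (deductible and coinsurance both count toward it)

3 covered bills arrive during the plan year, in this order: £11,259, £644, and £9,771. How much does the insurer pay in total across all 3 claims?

£17,574

#1 (£11,259): £1,425 finishes the deductible; £9,834 goes to coinsurance; 15% of £9,834 = £1,475.10. Traveler pays £2,900.10; OOP now £2,900.10. Insurer: £11,259 − £2,900.10 = £8,358.90.
#2 (£644): deductible already satisfied, so traveler's share is 15% × £644 = £96.60. Traveler pays £96.60; OOP now £2,996.70. Plan pays £644 − £96.60 = £547.40.
#3 (£9,771): deductible met; 15% of £9,771 = £1,465.65. That would push OOP to £4,462.35, over the £4,100 cap, so traveler pays £4,100 − £2,996.70 = £1,103.30. Plan pays £9,771 − £1,103.30 = £8,667.70.
Insurer total: £8,358.90 + £547.40 + £8,667.70 = £17,574.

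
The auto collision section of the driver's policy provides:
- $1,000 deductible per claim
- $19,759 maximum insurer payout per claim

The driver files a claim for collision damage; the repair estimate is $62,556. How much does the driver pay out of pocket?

$42,797

Subtract the deductible: $62,556 − $1,000 = $61,556.
The $19,759 per-incident cap binds; insurer pays $19,759.
Out of pocket: $62,556 − $19,759 = $42,797.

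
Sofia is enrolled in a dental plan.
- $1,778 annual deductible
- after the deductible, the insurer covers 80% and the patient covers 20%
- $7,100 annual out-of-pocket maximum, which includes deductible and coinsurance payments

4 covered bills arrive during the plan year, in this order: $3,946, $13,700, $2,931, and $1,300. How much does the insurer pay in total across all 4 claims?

$16,079.20

Claim 1 — $3,946: $1,778 to deductible, leaving $2,168; patient's 20% is $433.60. Patient pays $2,211.60; OOP now $2,211.60. Insurer: $3,946 − $2,211.60 = $1,734.40.
Claim 2 — $13,700: deductible already satisfied, so patient's share is 20% × $13,700 = $2,740. Patient pays $2,740; OOP now $4,951.60. Insurer: $13,700 − $2,740 = $10,960.
Claim 3 — $2,931: 20% coinsurance on $2,931 = $586.20. Patient owes $586.20 (running OOP $5,537.80). Insurer: $2,931 − $586.20 = $2,344.80.
Claim 4 — $1,300: deductible already satisfied, so patient's share is 20% × $1,300 = $260. Patient owes $260 (running OOP $5,797.80). Plan pays $1,300 − $260 = $1,040.
Insurer total = bills − patient's total = $21,877 − $5,797.80 = $16,079.20.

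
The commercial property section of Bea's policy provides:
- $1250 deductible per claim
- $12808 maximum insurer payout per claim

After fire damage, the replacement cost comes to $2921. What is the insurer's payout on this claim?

$1671

Less the $1250 deductible: $2921 − $1250 = $1671.
$1671 ≤ $12808, so the limit doesn't bind; insurer pays $1671.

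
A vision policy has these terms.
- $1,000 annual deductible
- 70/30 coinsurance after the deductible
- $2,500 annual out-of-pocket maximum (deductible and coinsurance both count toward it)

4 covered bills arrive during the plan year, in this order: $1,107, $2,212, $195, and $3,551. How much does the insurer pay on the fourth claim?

Claim 1 — $1,107: deductible takes $1,000, $107 remains; member's 30% is $32.10. Cost to member: $1,032.10. OOP to date $1,032.10. Plan pays $1,107 − $1,032.10 = $74.90.
Claim 2 — $2,212: deductible already satisfied, so member's share is 30% × $2,212 = $663.60. Member owes $663.60 (running OOP $1,695.70). Plan pays $2,212 − $663.60 = $1,548.40.
Claim 3 — $195: deductible already satisfied, so member's share is 30% × $195 = $58.50. Cost to member: $58.50. OOP to date $1,754.20. Insurer: $195 − $58.50 = $136.50.
Claim 4 — $3,551: deductible already satisfied, so member's share is 30% × $3,551 = $1,065.30. That would push OOP to $2,819.50, over the $2,500 cap, so member pays $2,500 − $1,754.20 = $745.80. Insurer: $3,551 − $745.80 = $2,805.20.

$2,805.20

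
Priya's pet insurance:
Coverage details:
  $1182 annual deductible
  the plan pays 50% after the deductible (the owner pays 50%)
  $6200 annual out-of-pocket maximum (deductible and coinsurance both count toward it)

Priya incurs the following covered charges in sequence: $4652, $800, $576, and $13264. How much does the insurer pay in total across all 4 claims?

$13092

Bill 1, $4652: $1182 to deductible, leaving $3470; 50% of $3470 = $1735. Cost to owner: $2917. OOP to date $2917. Insurer: $4652 − $2917 = $1735.
Bill 2, $800: 50% coinsurance on $800 = $400. Owner owes $400 (running OOP $3317). Plan pays $800 − $400 = $400.
Bill 3, $576: 50% coinsurance on $576 = $288. Owner pays $288; OOP now $3605. Plan pays $576 − $288 = $288.
Bill 4, $13264: deductible met; 50% of $13264 = $6632. Adding that to $3605 gives $10237, past the $6200 cap; owner pays only $6200 − $3605 = $2595. Insurer: $13264 − $2595 = $10669.
Insurer total: $1735 + $400 + $288 + $10669 = $13092.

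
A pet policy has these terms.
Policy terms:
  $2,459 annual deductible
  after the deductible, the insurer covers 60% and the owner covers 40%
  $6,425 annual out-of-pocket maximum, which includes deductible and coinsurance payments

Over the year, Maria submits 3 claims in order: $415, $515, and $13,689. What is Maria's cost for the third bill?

$5,495

Bill 1, $415: entire amount goes to the deductible. Owner owes $415 (running OOP $415).
Bill 2, $515: entire amount goes to the deductible. Owner pays $515; OOP now $930.
Bill 3, $13,689: deductible takes $1,529, $12,160 remains; 40% of $12,160 = $4,864. Claim cost before the cap: $1,529 + $4,864 = $6,393. OOP would hit $7,323 > $6,425, so the cap limits the owner to $6,425 − $930 = $5,495.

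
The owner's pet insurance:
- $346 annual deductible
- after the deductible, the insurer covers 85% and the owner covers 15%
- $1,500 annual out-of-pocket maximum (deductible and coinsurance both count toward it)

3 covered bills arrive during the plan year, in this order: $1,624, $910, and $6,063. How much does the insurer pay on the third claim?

Claim 1 — $1,624: $346 to deductible, leaving $1,278; coinsurance $1,278 × 15% = $191.70. Owner pays $537.70; OOP now $537.70. Insurer: $1,624 − $537.70 = $1,086.30.
Claim 2 — $910: deductible met; 15% of $910 = $136.50. Owner pays $136.50; OOP now $674.20. Insurer: $910 − $136.50 = $773.50.
Claim 3 — $6,063: deductible met; 15% of $6,063 = $909.45. OOP would hit $1,583.65 > $1,500, so the cap limits the owner to $1,500 − $674.20 = $825.80. Plan pays $6,063 − $825.80 = $5,237.20.

$5,237.20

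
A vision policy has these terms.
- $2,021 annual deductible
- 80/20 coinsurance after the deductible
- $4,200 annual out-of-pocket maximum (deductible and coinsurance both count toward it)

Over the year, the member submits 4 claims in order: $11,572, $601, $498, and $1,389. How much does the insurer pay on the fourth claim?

Bill 1, $11,572: deductible takes $2,021, $9,551 remains; coinsurance $9,551 × 20% = $1,910.20. Cost to member: $3,931.20. OOP to date $3,931.20. Plan pays $11,572 − $3,931.20 = $7,640.80.
Bill 2, $601: deductible already satisfied, so member's share is 20% × $601 = $120.20. Member owes $120.20 (running OOP $4,051.40). Plan pays $601 − $120.20 = $480.80.
Bill 3, $498: deductible already satisfied, so member's share is 20% × $498 = $99.60. Member pays $99.60; OOP now $4,151. Insurer: $498 − $99.60 = $398.40.
Bill 4, $1,389: 20% coinsurance on $1,389 = $277.80. Adding that to $4,151 gives $4,428.80, past the $4,200 cap; member pays only $4,200 − $4,151 = $49. Plan pays $1,389 − $49 = $1,340.

$1,340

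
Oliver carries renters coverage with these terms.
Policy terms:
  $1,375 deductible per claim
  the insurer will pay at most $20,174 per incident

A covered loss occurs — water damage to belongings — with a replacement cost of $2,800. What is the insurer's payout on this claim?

$1,425

Subtract the deductible: $2,800 − $1,375 = $1,425.
That's under the $20,174 cap, so the insurer reimburses the full $1,425.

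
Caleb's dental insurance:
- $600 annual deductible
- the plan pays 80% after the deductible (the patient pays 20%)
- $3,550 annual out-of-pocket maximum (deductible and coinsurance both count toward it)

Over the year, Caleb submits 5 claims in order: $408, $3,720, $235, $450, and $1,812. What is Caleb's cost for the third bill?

$47

Claim 1 ($408): fully absorbed by the deductible. Patient pays $408; OOP now $408.
Claim 2 ($3,720): $192 finishes the deductible; $3,528 goes to coinsurance; patient's 20% is $705.60. Patient pays $897.60; OOP now $1,305.60.
Claim 3 ($235): deductible already satisfied, so patient's share is 20% × $235 = $47. Patient pays $47; OOP now $1,352.60.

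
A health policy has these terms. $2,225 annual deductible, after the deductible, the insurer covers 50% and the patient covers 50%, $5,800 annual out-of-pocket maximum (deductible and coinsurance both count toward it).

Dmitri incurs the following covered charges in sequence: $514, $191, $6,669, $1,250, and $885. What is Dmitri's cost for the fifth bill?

$375.50

Claim 1 — $514: all of it applies to the deductible. Patient owes $514 (running OOP $514).
Claim 2 — $191: all of it applies to the deductible. Patient pays $191; OOP now $705.
Claim 3 — $6,669: $1,520 finishes the deductible; $5,149 goes to coinsurance; 50% of $5,149 = $2,574.50. Patient owes $4,094.50 (running OOP $4,799.50).
Claim 4 — $1,250: deductible already satisfied, so patient's share is 50% × $1,250 = $625. Cost to patient: $625. OOP to date $5,424.50.
Claim 5 — $885: 50% coinsurance on $885 = $442.50. Adding that to $5,424.50 gives $5,867, past the $5,800 cap; patient pays only $5,800 − $5,424.50 = $375.50.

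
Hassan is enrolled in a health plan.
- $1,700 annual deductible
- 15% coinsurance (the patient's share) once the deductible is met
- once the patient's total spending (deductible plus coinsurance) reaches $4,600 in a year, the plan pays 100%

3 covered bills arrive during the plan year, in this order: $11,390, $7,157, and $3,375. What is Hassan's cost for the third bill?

$372.95

Claim 1 — $11,390: $1,700 finishes the deductible; $9,690 goes to coinsurance; coinsurance $9,690 × 15% = $1,453.50. Patient owes $3,153.50 (running OOP $3,153.50).
Claim 2 — $7,157: deductible already satisfied, so patient's share is 15% × $7,157 = $1,073.55. Cost to patient: $1,073.55. OOP to date $4,227.05.
Claim 3 — $3,375: deductible already satisfied, so patient's share is 15% × $3,375 = $506.25. Adding that to $4,227.05 gives $4,733.30, past the $4,600 cap; patient pays only $4,600 − $4,227.05 = $372.95.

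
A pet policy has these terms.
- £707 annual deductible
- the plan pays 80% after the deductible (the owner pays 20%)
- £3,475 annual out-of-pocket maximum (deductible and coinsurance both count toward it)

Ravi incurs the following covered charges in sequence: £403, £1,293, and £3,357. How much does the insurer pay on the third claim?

Claim 1 — £403: all of it applies to the deductible. Owner pays £403; OOP now £403. Insurer: £403 − £403 = £0.
Claim 2 — £1,293: deductible takes £304, £989 remains; owner's 20% is £197.80. Owner pays £501.80; OOP now £904.80. Plan pays £1,293 − £501.80 = £791.20.
Claim 3 — £3,357: 20% coinsurance on £3,357 = £671.40. Owner owes £671.40 (running OOP £1,576.20). Insurer: £3,357 − £671.40 = £2,685.60.

£2,685.60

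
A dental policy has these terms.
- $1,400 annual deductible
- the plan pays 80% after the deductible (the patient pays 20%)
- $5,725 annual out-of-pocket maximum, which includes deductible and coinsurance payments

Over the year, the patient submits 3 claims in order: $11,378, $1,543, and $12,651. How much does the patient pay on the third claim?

$2,020.80

#1 ($11,378): $1,400 finishes the deductible; $9,978 goes to coinsurance; coinsurance $9,978 × 20% = $1,995.60. Patient owes $3,395.60 (running OOP $3,395.60).
#2 ($1,543): deductible met; 20% of $1,543 = $308.60. Patient owes $308.60 (running OOP $3,704.20).
#3 ($12,651): deductible met; 20% of $12,651 = $2,530.20. OOP would hit $6,234.40 > $5,725, so the cap limits the patient to $5,725 − $3,704.20 = $2,020.80.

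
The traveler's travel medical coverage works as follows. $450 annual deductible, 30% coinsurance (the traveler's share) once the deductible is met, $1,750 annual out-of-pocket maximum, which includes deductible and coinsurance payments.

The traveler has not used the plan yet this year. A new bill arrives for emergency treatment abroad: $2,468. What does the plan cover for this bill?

The full $450 deductible is still open; $450 of this bill applies to it.
After the $450 deductible portion, $2,468 − $450 = $2,018 is subject to coinsurance.
Traveler's 30% share of $2,018 is $605.40.
Traveler responsibility before any cap: $450 + $605.40 = $1,055.40.
Total out-of-pocket so far would be $0 + $1,055.40 = $1,055.40, below the $1,750 cap — no reduction.
The insurer covers the remainder: $2,468 − $1,055.40 = $1,412.60.

$1,412.60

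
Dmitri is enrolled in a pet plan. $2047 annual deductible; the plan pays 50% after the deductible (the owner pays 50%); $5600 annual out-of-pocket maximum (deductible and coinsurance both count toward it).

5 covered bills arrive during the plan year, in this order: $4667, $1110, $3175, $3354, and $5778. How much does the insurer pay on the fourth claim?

$3253.50

Claim 1 — $4667: deductible takes $2047, $2620 remains; coinsurance $2620 × 50% = $1310. Owner owes $3357 (running OOP $3357). Insurer: $4667 − $3357 = $1310.
Claim 2 — $1110: 50% coinsurance on $1110 = $555. Cost to owner: $555. OOP to date $3912. Plan pays $1110 − $555 = $555.
Claim 3 — $3175: deductible already satisfied, so owner's share is 50% × $3175 = $1587.50. Owner pays $1587.50; OOP now $5499.50. Plan pays $3175 − $1587.50 = $1587.50.
Claim 4 — $3354: 50% coinsurance on $3354 = $1677. Adding that to $5499.50 gives $7176.50, past the $5600 cap; owner pays only $5600 − $5499.50 = $100.50. Insurer: $3354 − $100.50 = $3253.50.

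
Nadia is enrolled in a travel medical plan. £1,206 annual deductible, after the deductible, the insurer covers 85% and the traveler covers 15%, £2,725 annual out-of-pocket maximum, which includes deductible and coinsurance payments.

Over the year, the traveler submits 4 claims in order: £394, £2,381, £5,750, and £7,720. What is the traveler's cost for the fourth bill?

#1 (£394): fully absorbed by the deductible. Cost to traveler: £394. OOP to date £394.
#2 (£2,381): deductible takes £812, £1,569 remains; 15% of £1,569 = £235.35. Traveler pays £1,047.35; OOP now £1,441.35.
#3 (£5,750): 15% coinsurance on £5,750 = £862.50. Traveler pays £862.50; OOP now £2,303.85.
#4 (£7,720): 15% coinsurance on £7,720 = £1,158. Adding that to £2,303.85 gives £3,461.85, past the £2,725 cap; traveler pays only £2,725 − £2,303.85 = £421.15.

£421.15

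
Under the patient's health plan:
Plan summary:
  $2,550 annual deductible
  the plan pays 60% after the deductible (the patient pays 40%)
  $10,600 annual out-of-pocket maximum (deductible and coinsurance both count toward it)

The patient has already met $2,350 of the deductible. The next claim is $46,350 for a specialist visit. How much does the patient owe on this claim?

$8,250

Deductible still to meet: $2,550 − $2,350 = $200.
After the $200 deductible portion, $46,350 − $200 = $46,150 is subject to coinsurance.
Coinsurance: $46,150 × 40% = $18,460.
Patient responsibility before any cap: $200 + $18,460 = $18,660.
Adding $18,660 to the $2,350 already spent would give $21,010, which exceeds the $10,600 cap; the patient pays just $10,600 − $2,350 = $8,250.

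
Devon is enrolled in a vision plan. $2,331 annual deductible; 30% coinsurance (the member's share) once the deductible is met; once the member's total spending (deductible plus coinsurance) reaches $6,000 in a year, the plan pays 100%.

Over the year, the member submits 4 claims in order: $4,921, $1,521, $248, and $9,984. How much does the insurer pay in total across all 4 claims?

$10,674

Claim 1 — $4,921: $2,331 finishes the deductible; $2,590 goes to coinsurance; member's 30% is $777. Member owes $3,108 (running OOP $3,108). Insurer: $4,921 − $3,108 = $1,813.
Claim 2 — $1,521: deductible already satisfied, so member's share is 30% × $1,521 = $456.30. Member owes $456.30 (running OOP $3,564.30). Insurer: $1,521 − $456.30 = $1,064.70.
Claim 3 — $248: deductible met; 30% of $248 = $74.40. Cost to member: $74.40. OOP to date $3,638.70. Insurer: $248 − $74.40 = $173.60.
Claim 4 — $9,984: deductible met; 30% of $9,984 = $2,995.20. OOP would hit $6,633.90 > $6,000, so the cap limits the member to $6,000 − $3,638.70 = $2,361.30. Plan pays $9,984 − $2,361.30 = $7,622.70.
Insurer total: $1,813 + $1,064.70 + $173.60 + $7,622.70 = $10,674.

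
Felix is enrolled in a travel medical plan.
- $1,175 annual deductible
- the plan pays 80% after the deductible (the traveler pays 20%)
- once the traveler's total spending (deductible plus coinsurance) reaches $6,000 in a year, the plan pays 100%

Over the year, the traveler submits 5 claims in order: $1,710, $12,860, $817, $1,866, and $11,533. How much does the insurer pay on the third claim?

$653.60

#1 ($1,710): $1,175 finishes the deductible; $535 goes to coinsurance; 20% of $535 = $107. Traveler pays $1,282; OOP now $1,282. Plan pays $1,710 − $1,282 = $428.
#2 ($12,860): 20% coinsurance on $12,860 = $2,572. Traveler owes $2,572 (running OOP $3,854). Insurer: $12,860 − $2,572 = $10,288.
#3 ($817): deductible already satisfied, so traveler's share is 20% × $817 = $163.40. Traveler pays $163.40; OOP now $4,017.40. Plan pays $817 − $163.40 = $653.60.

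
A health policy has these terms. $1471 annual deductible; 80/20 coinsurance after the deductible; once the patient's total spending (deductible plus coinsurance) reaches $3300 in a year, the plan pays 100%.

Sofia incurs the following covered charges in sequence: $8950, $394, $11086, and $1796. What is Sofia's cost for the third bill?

Bill 1, $8950: $1471 finishes the deductible; $7479 goes to coinsurance; 20% of $7479 = $1495.80. Patient pays $2966.80; OOP now $2966.80.
Bill 2, $394: 20% coinsurance on $394 = $78.80. Patient pays $78.80; OOP now $3045.60.
Bill 3, $11086: deductible already satisfied, so patient's share is 20% × $11086 = $2217.20. OOP would hit $5262.80 > $3300, so the cap limits the patient to $3300 − $3045.60 = $254.40.

$254.40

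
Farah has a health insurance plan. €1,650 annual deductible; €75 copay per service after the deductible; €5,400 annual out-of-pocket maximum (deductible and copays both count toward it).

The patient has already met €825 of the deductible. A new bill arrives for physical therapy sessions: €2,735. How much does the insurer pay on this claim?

€1,835

Remaining deductible: €1,650 − €825 = €825.
That leaves €2,735 − €825 = €1,910 for the copay.
Copay on this service: €75.
So the patient owes €825 + €75 = €900 before any cap.
Cumulative spending €825 + €900 = €1,725 stays under the €5,400 maximum.
Insurer pays the balance: €2,735 − €900 = €1,835.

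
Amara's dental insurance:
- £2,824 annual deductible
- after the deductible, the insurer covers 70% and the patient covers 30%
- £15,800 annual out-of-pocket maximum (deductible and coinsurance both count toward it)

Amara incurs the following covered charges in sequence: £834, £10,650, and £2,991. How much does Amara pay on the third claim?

Bill 1, £834: all of it applies to the deductible. Patient owes £834 (running OOP £834).
Bill 2, £10,650: deductible takes £1,990, £8,660 remains; patient's 30% is £2,598. Patient owes £4,588 (running OOP £5,422).
Bill 3, £2,991: 30% coinsurance on £2,991 = £897.30. Patient pays £897.30; OOP now £6,319.30.

£897.30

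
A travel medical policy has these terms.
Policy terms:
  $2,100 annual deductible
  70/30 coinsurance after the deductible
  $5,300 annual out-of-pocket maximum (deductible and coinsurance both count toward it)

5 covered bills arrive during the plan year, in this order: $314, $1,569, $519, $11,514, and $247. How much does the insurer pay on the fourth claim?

Bill 1, $314: all of it applies to the deductible. Traveler pays $314; OOP now $314. Plan pays $314 − $314 = $0.
Bill 2, $1,569: fully absorbed by the deductible. Traveler owes $1,569 (running OOP $1,883). Plan pays $1,569 − $1,569 = $0.
Bill 3, $519: $217 to deductible, leaving $302; coinsurance $302 × 30% = $90.60. Traveler pays $307.60; OOP now $2,190.60. Insurer: $519 − $307.60 = $211.40.
Bill 4, $11,514: deductible met; 30% of $11,514 = $3,454.20. That would push OOP to $5,644.80, over the $5,300 cap, so traveler pays $5,300 − $2,190.60 = $3,109.40. Insurer: $11,514 − $3,109.40 = $8,404.60.

$8,404.60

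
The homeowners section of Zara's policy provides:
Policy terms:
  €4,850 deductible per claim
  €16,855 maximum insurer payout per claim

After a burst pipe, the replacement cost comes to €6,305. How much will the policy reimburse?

€1,455

Subtract the deductible: €6,305 − €4,850 = €1,455.
€1,455 is within the €16,855 limit, so the insurer pays €1,455.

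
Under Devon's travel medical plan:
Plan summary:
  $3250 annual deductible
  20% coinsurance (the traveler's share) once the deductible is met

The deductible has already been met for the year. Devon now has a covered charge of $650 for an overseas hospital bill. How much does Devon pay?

$130

The deductible is already satisfied, so the full bill goes to coinsurance.
20% of $650 = $130 falls to the traveler.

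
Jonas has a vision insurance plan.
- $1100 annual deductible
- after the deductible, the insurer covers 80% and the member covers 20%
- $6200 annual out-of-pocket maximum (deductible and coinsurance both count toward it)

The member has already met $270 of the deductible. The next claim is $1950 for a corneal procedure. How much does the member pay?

Remaining deductible: $1100 − $270 = $830.
The remaining $1120 (= $1950 − $830) moves to coinsurance.
Coinsurance: $1120 × 20% = $224.
So the member owes $830 + $224 = $1054 before any cap.
Total out-of-pocket so far would be $270 + $1054 = $1324, below the $6200 cap — no reduction.

$1054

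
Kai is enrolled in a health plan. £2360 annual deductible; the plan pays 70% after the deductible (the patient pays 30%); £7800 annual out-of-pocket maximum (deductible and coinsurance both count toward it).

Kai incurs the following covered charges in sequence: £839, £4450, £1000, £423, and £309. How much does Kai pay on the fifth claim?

£92.70

Bill 1, £839: fully absorbed by the deductible. Patient owes £839 (running OOP £839).
Bill 2, £4450: £1521 to deductible, leaving £2929; patient's 30% is £878.70. Patient owes £2399.70 (running OOP £3238.70).
Bill 3, £1000: deductible met; 30% of £1000 = £300. Patient pays £300; OOP now £3538.70.
Bill 4, £423: deductible already satisfied, so patient's share is 30% × £423 = £126.90. Patient pays £126.90; OOP now £3665.60.
Bill 5, £309: deductible already satisfied, so patient's share is 30% × £309 = £92.70. Cost to patient: £92.70. OOP to date £3758.30.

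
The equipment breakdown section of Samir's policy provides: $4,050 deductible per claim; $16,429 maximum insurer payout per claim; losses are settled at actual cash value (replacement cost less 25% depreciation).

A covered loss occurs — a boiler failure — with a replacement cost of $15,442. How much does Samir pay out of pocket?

$7,910.50

Actual cash value after 25% depreciation: $15,442 × 75% = $11,581.50.
Less the $4,050 deductible: $11,581.50 − $4,050 = $7,531.50.
$7,531.50 ≤ $16,429, so the limit doesn't bind; insurer pays $7,531.50.
Business owner's share is the uncovered remainder: $15,442 − $7,531.50 = $7,910.50.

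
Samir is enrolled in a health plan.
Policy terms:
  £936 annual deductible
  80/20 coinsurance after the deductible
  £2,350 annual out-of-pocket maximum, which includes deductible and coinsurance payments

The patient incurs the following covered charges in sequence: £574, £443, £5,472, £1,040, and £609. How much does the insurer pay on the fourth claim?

#1 (£574): all of it applies to the deductible. Patient pays £574; OOP now £574. Insurer: £574 − £574 = £0.
#2 (£443): deductible takes £362, £81 remains; 20% of £81 = £16.20. Patient pays £378.20; OOP now £952.20. Insurer: £443 − £378.20 = £64.80.
#3 (£5,472): deductible met; 20% of £5,472 = £1,094.40. Patient pays £1,094.40; OOP now £2,046.60. Insurer: £5,472 − £1,094.40 = £4,377.60.
#4 (£1,040): 20% coinsurance on £1,040 = £208. Patient pays £208; OOP now £2,254.60. Plan pays £1,040 − £208 = £832.

£832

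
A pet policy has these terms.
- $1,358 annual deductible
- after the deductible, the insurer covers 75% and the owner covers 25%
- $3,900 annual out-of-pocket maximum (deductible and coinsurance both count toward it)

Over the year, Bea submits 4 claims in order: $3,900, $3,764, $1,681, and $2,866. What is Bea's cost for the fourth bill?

$545.25

Claim 1 — $3,900: $1,358 to deductible, leaving $2,542; 25% of $2,542 = $635.50. Owner owes $1,993.50 (running OOP $1,993.50).
Claim 2 — $3,764: deductible already satisfied, so owner's share is 25% × $3,764 = $941. Owner pays $941; OOP now $2,934.50.
Claim 3 — $1,681: deductible met; 25% of $1,681 = $420.25. Owner pays $420.25; OOP now $3,354.75.
Claim 4 — $2,866: 25% coinsurance on $2,866 = $716.50. OOP would hit $4,071.25 > $3,900, so the cap limits the owner to $3,900 − $3,354.75 = $545.25.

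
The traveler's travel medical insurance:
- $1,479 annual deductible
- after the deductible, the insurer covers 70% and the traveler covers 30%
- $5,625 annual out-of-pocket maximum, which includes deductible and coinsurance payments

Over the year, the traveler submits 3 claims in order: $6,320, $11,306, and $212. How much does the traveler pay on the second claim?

Bill 1, $6,320: $1,479 to deductible, leaving $4,841; 30% of $4,841 = $1,452.30. Cost to traveler: $2,931.30. OOP to date $2,931.30.
Bill 2, $11,306: deductible already satisfied, so traveler's share is 30% × $11,306 = $3,391.80. Adding that to $2,931.30 gives $6,323.10, past the $5,625 cap; traveler pays only $5,625 − $2,931.30 = $2,693.70.

$2,693.70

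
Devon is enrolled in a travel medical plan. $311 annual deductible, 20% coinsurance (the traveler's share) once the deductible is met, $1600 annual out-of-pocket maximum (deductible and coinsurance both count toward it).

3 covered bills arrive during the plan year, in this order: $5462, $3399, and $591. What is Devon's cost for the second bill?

Claim 1 ($5462): $311 finishes the deductible; $5151 goes to coinsurance; traveler's 20% is $1030.20. Cost to traveler: $1341.20. OOP to date $1341.20.
Claim 2 ($3399): 20% coinsurance on $3399 = $679.80. That would push OOP to $2021, over the $1600 cap, so traveler pays $1600 − $1341.20 = $258.80.

$258.80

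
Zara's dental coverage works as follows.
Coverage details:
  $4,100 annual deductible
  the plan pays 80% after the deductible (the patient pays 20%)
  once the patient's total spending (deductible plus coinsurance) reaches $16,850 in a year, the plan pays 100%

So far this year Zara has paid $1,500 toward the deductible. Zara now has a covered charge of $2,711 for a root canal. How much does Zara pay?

Remaining deductible: $4,100 − $1,500 = $2,600.
That leaves $2,711 − $2,600 = $111 for coinsurance.
Patient's 20% share of $111 is $22.20.
Patient responsibility before any cap: $2,600 + $22.20 = $2,622.20.
Year-to-date out-of-pocket becomes $1,500 + $2,622.20 = $4,122.20, still under the $16,850 maximum, so no cap applies.

$2,622.20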